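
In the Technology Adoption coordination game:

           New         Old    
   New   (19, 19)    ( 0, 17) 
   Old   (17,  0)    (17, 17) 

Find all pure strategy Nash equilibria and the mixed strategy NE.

Pure NE: (New, New) and (Old, Old); Mixed NE: p = 0.8947, q = 0.8947

Work:
Check pure NE:
(New, New): (19, 19) - no unilateral deviation beneficial
(Old, Old): (17, 17) - no unilateral deviation beneficial
Mixed NE: P1 plays New with p = 0.8947, P2 plays New with q = 0.8947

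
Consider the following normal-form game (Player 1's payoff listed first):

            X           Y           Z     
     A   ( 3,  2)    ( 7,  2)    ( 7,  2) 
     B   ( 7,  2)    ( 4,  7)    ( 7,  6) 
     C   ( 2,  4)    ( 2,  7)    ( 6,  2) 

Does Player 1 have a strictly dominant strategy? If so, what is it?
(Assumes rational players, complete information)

No strictly dominant strategy exists for Player 1

Work:
A strategy strictly dominates another if it gives a strictly higher payoff against every opponent action. Compare each pair of P1's strategies column-by-column:
  A vs B: [3 vs 7, 7 vs 4, 7 vs 7] → A does not strictly dominate B (column X: 3 ≤ 7)
  A vs C: [3 vs 2, 7 vs 2, 7 vs 6] → A strictly dominates C
  B vs A: [7 vs 3, 4 vs 7, 7 vs 7] → B does not strictly dominate A (column Y: 4 ≤ 7)
  B vs C: [7 vs 2, 4 vs 2, 7 vs 6] → B strictly dominates C
  C vs A: [2 vs 3, 2 vs 7, 6 vs 7] → C does not strictly dominate A (column X: 2 ≤ 3)
  C vs B: [2 vs 7, 2 vs 4, 6 vs 7] → C does not strictly dominate B (column X: 2 ≤ 7)
No single strategy strictly dominates all others → no strictly dominant strategy.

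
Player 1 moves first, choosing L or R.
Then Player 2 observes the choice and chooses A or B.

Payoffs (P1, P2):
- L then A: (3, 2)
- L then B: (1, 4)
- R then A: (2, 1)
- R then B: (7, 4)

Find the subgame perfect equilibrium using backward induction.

P1 plays R, P2 plays B after L and B after R; Payoff (7, 4)

Work:
Backward induction:
After L: P2 chooses B → P1 gets 1
After R: P2 chooses B → P1 gets 7
P1 chooses R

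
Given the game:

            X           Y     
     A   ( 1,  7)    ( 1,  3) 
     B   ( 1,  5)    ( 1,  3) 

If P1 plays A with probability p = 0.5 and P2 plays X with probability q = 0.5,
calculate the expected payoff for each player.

E[P1] = 1.0, E[P2] = 4.5

Work:
E[P1] = p·q·π₁(A,X) + p·(1-q)·π₁(A,Y) + (1-p)·q·π₁(B,X) + (1-p)·(1-q)·π₁(B,Y)
= 0.5·0.5·1 + 0.5·0.5·1 + 0.5·0.5·1 + 0.5·0.5·1
= 1.0

E[P2] = 4.5 (similar calculation)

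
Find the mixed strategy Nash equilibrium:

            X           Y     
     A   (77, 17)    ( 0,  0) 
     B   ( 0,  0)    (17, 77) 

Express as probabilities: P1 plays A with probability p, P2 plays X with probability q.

p = 0.8191, q = 0.1809

Work:
Find probabilities that make opponent indifferent:
P2 chooses q to make P1 indifferent between A and B
P1 chooses p to make P2 indifferent between X and Y
Mixed NE: P1 plays (A: 0.8191, B: 0.1809), P2 plays (X: 0.1809, Y: 0.8191)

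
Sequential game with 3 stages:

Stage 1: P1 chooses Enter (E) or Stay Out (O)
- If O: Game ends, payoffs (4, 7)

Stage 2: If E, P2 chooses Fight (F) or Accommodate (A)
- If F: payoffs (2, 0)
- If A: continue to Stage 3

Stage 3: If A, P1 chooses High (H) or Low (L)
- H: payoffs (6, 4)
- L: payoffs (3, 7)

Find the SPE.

SPE: (E, A, H); Outcome (6, 4)

Work:
Stage 3: P1 chooses H (6 vs 3)
Stage 2: P2: F->0, A->4 (anticipating H). Choose A
Stage 1: P1: O->4, E->6 (anticipating A, H). Choose E
SPE path: E -> A -> H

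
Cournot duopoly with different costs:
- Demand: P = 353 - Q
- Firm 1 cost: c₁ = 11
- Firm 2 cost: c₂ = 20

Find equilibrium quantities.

q₁* = 117.0, q₂* = 108.0

Work:
Reaction: q₁ = (353 - 11 - q₂)/2
Reaction: q₂ = (353 - 20 - q₁)/2
Solve simultaneously:
q₁* = (353 - 2×11 + 20)/3 = 117.0
q₂* = (353 - 2×20 + 11)/3 = 108.0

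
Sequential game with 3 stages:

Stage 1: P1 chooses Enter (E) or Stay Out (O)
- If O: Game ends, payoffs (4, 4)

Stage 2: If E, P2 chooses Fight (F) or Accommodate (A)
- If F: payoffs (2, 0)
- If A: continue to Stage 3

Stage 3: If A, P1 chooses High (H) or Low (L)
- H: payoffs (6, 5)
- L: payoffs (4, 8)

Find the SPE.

SPE: (E, A, H); Outcome (6, 5)

Work:
Stage 3: P1 chooses H (6 vs 4)
Stage 2: P2: F->0, A->5 (anticipating H). Choose A
Stage 1: P1: O->4, E->6 (anticipating A, H). Choose E
SPE path: E -> A -> H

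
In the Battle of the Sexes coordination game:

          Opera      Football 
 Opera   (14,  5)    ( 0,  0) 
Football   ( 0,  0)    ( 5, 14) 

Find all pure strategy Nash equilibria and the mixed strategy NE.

Pure NE: (Opera, Opera) and (Football, Football); Mixed NE: p = 0.7368, q = 0.2632

Work:
Check pure NE:
(Opera, Opera): (14, 5) - no unilateral deviation beneficial
(Football, Football): (5, 14) - no unilateral deviation beneficial
Mixed NE: P1 plays Opera with p = 0.7368, P2 plays Opera with q = 0.2632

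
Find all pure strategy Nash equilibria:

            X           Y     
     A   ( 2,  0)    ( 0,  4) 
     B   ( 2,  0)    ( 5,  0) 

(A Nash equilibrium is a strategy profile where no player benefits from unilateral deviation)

Nash equilibrium: (B, X), (B, Y)

Work:
Best responses:
  P1 vs X: payoffs [2, 2] → best response A/B (payoff 2)
  P1 vs Y: payoffs [0, 5] → best response B (payoff 5)
  P2 vs A: payoffs [0, 4] → best response Y (payoff 4)
  P2 vs B: payoffs [0, 0] → best response X/Y (payoff 0)
Mutual best responses: (B,X), (B,Y) → Nash equilibria.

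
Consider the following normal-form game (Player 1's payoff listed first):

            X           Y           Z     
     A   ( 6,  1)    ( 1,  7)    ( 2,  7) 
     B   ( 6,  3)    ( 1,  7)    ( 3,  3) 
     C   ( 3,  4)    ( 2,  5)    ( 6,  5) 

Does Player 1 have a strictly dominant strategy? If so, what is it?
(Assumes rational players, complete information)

No strictly dominant strategy exists for Player 1

Work:
A strategy strictly dominates another if it gives a strictly higher payoff against every opponent action. Compare each pair of P1's strategies column-by-column:
  A vs B: [6 vs 6, 1 vs 1, 2 vs 3] → A does not strictly dominate B (column X: 6 ≤ 6)
  A vs C: [6 vs 3, 1 vs 2, 2 vs 6] → A does not strictly dominate C (column Y: 1 ≤ 2)
  B vs A: [6 vs 6, 1 vs 1, 3 vs 2] → B does not strictly dominate A (column X: 6 ≤ 6)
  B vs C: [6 vs 3, 1 vs 2, 3 vs 6] → B does not strictly dominate C (column Y: 1 ≤ 2)
  C vs A: [3 vs 6, 2 vs 1, 6 vs 2] → C does not strictly dominate A (column X: 3 ≤ 6)
  C vs B: [3 vs 6, 2 vs 1, 6 vs 3] → C does not strictly dominate B (column X: 3 ≤ 6)
No single strategy strictly dominates all others → no strictly dominant strategy.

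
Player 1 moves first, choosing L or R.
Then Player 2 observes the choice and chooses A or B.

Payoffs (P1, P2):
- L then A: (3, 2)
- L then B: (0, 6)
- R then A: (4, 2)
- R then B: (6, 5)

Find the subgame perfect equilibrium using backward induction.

P1 plays R, P2 plays B after L and B after R; Payoff (6, 5)

Work:
Backward induction:
After L: P2 chooses B → P1 gets 0
After R: P2 chooses B → P1 gets 6
P1 chooses R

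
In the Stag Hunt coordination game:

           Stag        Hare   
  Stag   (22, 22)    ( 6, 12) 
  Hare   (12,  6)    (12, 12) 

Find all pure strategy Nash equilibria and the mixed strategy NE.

Pure NE: (Stag, Stag) and (Hare, Hare); Mixed NE: p = 0.375, q = 0.375

Work:
Check pure NE:
(Stag, Stag): (22, 22) - no unilateral deviation beneficial
(Hare, Hare): (12, 12) - no unilateral deviation beneficial
Mixed NE: P1 plays Stag with p = 0.375, P2 plays Stag with q = 0.375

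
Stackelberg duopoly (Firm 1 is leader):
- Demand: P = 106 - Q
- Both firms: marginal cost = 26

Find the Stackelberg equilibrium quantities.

q₁* (leader) = 40.0, q₂* (follower) = 20.0

Work:
Follower's reaction: q₂ = (a - c - q₁)/2
Leader substitutes: π₁ = q₁·(a - q₁ - (a-c-q₁)/2 - c)
FOC: q₁* = (106 - 26)/2 = 40.00
Then: q₂* = (106 - 26 - 40.0)/2 = 20.00
Leader has first-mover advantage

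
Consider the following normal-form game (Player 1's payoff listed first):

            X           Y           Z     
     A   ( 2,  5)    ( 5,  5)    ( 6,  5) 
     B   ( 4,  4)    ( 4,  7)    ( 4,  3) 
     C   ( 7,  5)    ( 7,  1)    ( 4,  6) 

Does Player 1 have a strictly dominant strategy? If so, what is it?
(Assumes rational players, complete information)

No strictly dominant strategy exists for Player 1

Work:
A strategy strictly dominates another if it gives a strictly higher payoff against every opponent action. Compare each pair of P1's strategies column-by-column:
  A vs B: [2 vs 4, 5 vs 4, 6 vs 4] → A does not strictly dominate B (column X: 2 ≤ 4)
  A vs C: [2 vs 7, 5 vs 7, 6 vs 4] → A does not strictly dominate C (column X: 2 ≤ 7)
  B vs A: [4 vs 2, 4 vs 5, 4 vs 6] → B does not strictly dominate A (column Y: 4 ≤ 5)
  B vs C: [4 vs 7, 4 vs 7, 4 vs 4] → B does not strictly dominate C (column X: 4 ≤ 7)
  C vs A: [7 vs 2, 7 vs 5, 4 vs 6] → C does not strictly dominate A (column Z: 4 ≤ 6)
  C vs B: [7 vs 4, 7 vs 4, 4 vs 4] → C does not strictly dominate B (column Z: 4 ≤ 4)
No single strategy strictly dominates all others → no strictly dominant strategy.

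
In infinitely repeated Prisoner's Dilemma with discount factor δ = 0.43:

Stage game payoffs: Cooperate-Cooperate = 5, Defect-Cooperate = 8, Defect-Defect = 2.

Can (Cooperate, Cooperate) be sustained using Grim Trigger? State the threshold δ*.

δ* = 0.5; since δ = 0.43 < 0.5, cooperation cannot be sustained

Work:
For Grim Trigger:
Cooperate forever: 5/(1-δ)
Defect then punished: 8 + 2·δ/(1-δ)
Need: 5/(1-δ) ≥ 8 + 2·δ/(1-δ)
Solving: δ ≥ (T-R)/(T-P) = (8-5)/(8-2) = 0.5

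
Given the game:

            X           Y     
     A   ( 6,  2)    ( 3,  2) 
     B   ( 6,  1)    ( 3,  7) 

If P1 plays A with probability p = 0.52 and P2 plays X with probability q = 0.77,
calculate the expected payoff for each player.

E[P1] = 5.31, E[P2] = 2.1824

Work:
E[P1] = p·q·π₁(A,X) + p·(1-q)·π₁(A,Y) + (1-p)·q·π₁(B,X) + (1-p)·(1-q)·π₁(B,Y)
= 0.52·0.77·6 + 0.52·0.23·3 + 0.48·0.77·6 + 0.48·0.23·3
= 5.31

E[P2] = 2.1824 (similar calculation)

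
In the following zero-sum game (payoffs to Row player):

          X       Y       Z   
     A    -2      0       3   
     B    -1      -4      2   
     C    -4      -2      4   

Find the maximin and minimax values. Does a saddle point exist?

Maximin = -2, Minimax = -1, Saddle: False

Work:
Row minimums: [-2, -4, -4] → maximin = -2
Column maximums: [-1, 0, 4] → minimax = -1
No saddle point (maximin ≠ minimax). Mixed strategy needed.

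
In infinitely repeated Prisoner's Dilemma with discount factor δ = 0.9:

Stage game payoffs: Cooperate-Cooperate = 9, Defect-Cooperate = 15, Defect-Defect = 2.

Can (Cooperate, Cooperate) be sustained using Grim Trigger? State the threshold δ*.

δ* = 0.4615; since δ = 0.9 ≥ 0.4615, cooperation can be sustained

Work:
For Grim Trigger:
Cooperate forever: 9/(1-δ)
Defect then punished: 15 + 2·δ/(1-δ)
Need: 9/(1-δ) ≥ 15 + 2·δ/(1-δ)
Solving: δ ≥ (T-R)/(T-P) = (15-9)/(15-2) = 0.4615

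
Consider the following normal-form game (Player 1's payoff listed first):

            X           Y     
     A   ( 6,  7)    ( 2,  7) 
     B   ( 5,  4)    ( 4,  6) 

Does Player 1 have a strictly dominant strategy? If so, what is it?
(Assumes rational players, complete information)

No strictly dominant strategy exists for Player 1

Work:
A strategy strictly dominates another if it gives a strictly higher payoff against every opponent action. Compare each pair of P1's strategies column-by-column:
  A vs B: [6 vs 5, 2 vs 4] → A does not strictly dominate B (column Y: 2 ≤ 4)
  B vs A: [5 vs 6, 4 vs 2] → B does not strictly dominate A (column X: 5 ≤ 6)
No single strategy strictly dominates all others → no strictly dominant strategy.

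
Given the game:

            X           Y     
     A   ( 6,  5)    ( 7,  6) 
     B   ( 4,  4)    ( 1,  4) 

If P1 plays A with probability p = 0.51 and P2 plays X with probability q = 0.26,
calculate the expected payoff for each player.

E[P1] = 4.3096, E[P2] = 4.8874

Work:
E[P1] = p·q·π₁(A,X) + p·(1-q)·π₁(A,Y) + (1-p)·q·π₁(B,X) + (1-p)·(1-q)·π₁(B,Y)
= 0.51·0.26·6 + 0.51·0.74·7 + 0.49·0.26·4 + 0.49·0.74·1
= 4.3096

E[P2] = 4.8874 (similar calculation)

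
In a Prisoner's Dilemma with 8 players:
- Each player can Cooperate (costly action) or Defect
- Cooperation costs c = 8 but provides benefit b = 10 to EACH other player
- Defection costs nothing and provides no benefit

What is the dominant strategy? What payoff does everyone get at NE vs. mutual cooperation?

Dominant: Defect; NE payoff = 0; Coop payoff = 62

Work:
Defect dominates (saves cost c = 8, benefit to others is external)
NE: All defect → everyone gets 0
If all cooperate: each receives (7)×10 - 8 = 62
Social dilemma: 62 > 0 but NE gives 0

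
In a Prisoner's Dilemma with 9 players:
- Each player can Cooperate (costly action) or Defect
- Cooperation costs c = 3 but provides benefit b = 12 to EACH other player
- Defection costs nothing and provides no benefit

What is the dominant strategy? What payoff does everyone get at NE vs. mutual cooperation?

Dominant: Defect; NE payoff = 0; Coop payoff = 93

Work:
Defect dominates (saves cost c = 3, benefit to others is external)
NE: All defect → everyone gets 0
If all cooperate: each receives (8)×12 - 3 = 93
Social dilemma: 93 > 0 but NE gives 0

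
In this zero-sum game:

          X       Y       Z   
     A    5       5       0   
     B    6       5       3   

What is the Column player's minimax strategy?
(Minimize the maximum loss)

Column should play Z, value = 3

Work:
Column player minimizes Row's maximum payoff:
Column X: max payoff to Row = 6
Column Y: max payoff to Row = 5
Column Z: max payoff to Row = 3
Minimum is 3, achieved by column Z.
Minimax strategy: Z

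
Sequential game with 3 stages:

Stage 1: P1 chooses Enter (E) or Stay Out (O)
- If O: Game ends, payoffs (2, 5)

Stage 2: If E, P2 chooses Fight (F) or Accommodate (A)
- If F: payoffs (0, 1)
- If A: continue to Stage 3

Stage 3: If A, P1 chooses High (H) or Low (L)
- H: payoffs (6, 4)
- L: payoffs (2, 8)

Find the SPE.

SPE: (E, A, H); Outcome (6, 4)

Work:
Stage 3: P1 chooses H (6 vs 2)
Stage 2: P2: F->1, A->4 (anticipating H). Choose A
Stage 1: P1: O->2, E->6 (anticipating A, H). Choose E
SPE path: E -> A -> H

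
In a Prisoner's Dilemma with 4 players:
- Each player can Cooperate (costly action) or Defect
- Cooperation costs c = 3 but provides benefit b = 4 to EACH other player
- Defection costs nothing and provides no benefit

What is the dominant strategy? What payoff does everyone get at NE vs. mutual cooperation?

Dominant: Defect; NE payoff = 0; Coop payoff = 9

Work:
Defect dominates (saves cost c = 3, benefit to others is external)
NE: All defect → everyone gets 0
If all cooperate: each receives (3)×4 - 3 = 9
Social dilemma: 9 > 0 but NE gives 0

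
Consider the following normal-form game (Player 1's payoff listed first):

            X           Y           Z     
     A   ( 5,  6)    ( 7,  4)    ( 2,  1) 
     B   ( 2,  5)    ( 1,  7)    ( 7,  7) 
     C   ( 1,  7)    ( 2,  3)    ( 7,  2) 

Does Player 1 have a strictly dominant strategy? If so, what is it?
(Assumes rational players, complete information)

No strictly dominant strategy exists for Player 1

Work:
A strategy strictly dominates another if it gives a strictly higher payoff against every opponent action. Compare each pair of P1's strategies column-by-column:
  A vs B: [5 vs 2, 7 vs 1, 2 vs 7] → A does not strictly dominate B (column Z: 2 ≤ 7)
  A vs C: [5 vs 1, 7 vs 2, 2 vs 7] → A does not strictly dominate C (column Z: 2 ≤ 7)
  B vs A: [2 vs 5, 1 vs 7, 7 vs 2] → B does not strictly dominate A (column X: 2 ≤ 5)
  B vs C: [2 vs 1, 1 vs 2, 7 vs 7] → B does not strictly dominate C (column Y: 1 ≤ 2)
  C vs A: [1 vs 5, 2 vs 7, 7 vs 2] → C does not strictly dominate A (column X: 1 ≤ 5)
  C vs B: [1 vs 2, 2 vs 1, 7 vs 7] → C does not strictly dominate B (column X: 1 ≤ 2)
No single strategy strictly dominates all others → no strictly dominant strategy.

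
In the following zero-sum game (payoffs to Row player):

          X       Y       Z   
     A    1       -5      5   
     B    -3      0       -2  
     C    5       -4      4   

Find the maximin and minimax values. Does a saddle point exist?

Maximin = -3, Minimax = 0, Saddle: False

Work:
Row minimums: [-5, -3, -4] → maximin = -3
Column maximums: [5, 0, 5] → minimax = 0
No saddle point (maximin ≠ minimax). Mixed strategy needed.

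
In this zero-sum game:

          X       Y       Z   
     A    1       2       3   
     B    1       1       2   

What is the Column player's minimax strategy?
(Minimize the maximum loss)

Column should play X, value = 1

Work:
Column player minimizes Row's maximum payoff:
Column X: max payoff to Row = 1
Column Y: max payoff to Row = 2
Column Z: max payoff to Row = 3
Minimum is 1, achieved by column X.
Minimax strategy: X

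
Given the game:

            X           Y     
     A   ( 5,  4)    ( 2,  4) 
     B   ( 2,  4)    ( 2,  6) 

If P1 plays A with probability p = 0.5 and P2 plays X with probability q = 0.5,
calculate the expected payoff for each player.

E[P1] = 2.75, E[P2] = 4.5

Work:
E[P1] = p·q·π₁(A,X) + p·(1-q)·π₁(A,Y) + (1-p)·q·π₁(B,X) + (1-p)·(1-q)·π₁(B,Y)
= 0.5·0.5·5 + 0.5·0.5·2 + 0.5·0.5·2 + 0.5·0.5·2
= 2.75

E[P2] = 4.5 (similar calculation)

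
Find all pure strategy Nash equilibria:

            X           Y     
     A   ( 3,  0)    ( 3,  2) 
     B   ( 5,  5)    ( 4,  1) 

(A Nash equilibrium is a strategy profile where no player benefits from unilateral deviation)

Nash equilibrium: (B, X)

Work:
Best responses:
  P1 vs X: payoffs [3, 5] → best response B (payoff 5)
  P1 vs Y: payoffs [3, 4] → best response B (payoff 4)
  P2 vs A: payoffs [0, 2] → best response Y (payoff 2)
  P2 vs B: payoffs [5, 1] → best response X (payoff 5)
Mutual best responses: (B,X) → Nash equilibria.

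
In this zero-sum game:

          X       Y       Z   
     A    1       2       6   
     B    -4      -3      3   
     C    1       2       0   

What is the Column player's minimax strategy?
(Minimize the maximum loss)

Column should play X, value = 1

Work:
Column player minimizes Row's maximum payoff:
Column X: max payoff to Row = 1
Column Y: max payoff to Row = 2
Column Z: max payoff to Row = 6
Minimum is 1, achieved by column X.
Minimax strategy: X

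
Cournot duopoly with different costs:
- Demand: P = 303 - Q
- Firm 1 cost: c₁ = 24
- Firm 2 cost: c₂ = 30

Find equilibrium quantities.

q₁* = 95.0, q₂* = 89.0

Work:
Reaction: q₁ = (303 - 24 - q₂)/2
Reaction: q₂ = (303 - 30 - q₁)/2
Solve simultaneously:
q₁* = (303 - 2×24 + 30)/3 = 95.0
q₂* = (303 - 2×30 + 24)/3 = 89.0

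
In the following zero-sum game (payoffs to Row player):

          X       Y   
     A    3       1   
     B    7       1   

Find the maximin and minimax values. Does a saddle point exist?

Maximin = 1, Minimax = 1, Saddle: True

Work:
Row minimums: [1, 1] → maximin = 1
Column maximums: [7, 1] → minimax = 1
Saddle point exists! Game value = 1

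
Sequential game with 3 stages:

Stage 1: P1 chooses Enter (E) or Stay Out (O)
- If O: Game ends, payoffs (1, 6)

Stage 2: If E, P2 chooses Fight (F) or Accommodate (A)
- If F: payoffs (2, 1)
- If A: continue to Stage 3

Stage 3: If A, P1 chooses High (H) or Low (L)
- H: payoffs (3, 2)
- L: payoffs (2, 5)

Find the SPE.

SPE: (E, A, H); Outcome (3, 2)

Work:
Stage 3: P1 chooses H (3 vs 2)
Stage 2: P2: F->1, A->2 (anticipating H). Choose A
Stage 1: P1: O->1, E->3 (anticipating A, H). Choose E
SPE path: E -> A -> H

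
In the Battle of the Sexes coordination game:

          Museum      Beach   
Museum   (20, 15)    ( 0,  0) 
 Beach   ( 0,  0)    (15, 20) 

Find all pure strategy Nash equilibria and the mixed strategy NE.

Pure NE: (Museum, Museum) and (Beach, Beach); Mixed NE: p = 0.5714, q = 0.4286

Work:
Check pure NE:
(Museum, Museum): (20, 15) - no unilateral deviation beneficial
(Beach, Beach): (15, 20) - no unilateral deviation beneficial
Mixed NE: P1 plays Museum with p = 0.5714, P2 plays Museum with q = 0.4286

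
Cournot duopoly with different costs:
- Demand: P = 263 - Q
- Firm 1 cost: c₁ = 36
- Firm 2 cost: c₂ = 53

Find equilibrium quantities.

q₁* = 81.33, q₂* = 64.33

Work:
Reaction: q₁ = (263 - 36 - q₂)/2
Reaction: q₂ = (263 - 53 - q₁)/2
Solve simultaneously:
q₁* = (263 - 2×36 + 53)/3 = 81.33
q₂* = (263 - 2×53 + 36)/3 = 64.33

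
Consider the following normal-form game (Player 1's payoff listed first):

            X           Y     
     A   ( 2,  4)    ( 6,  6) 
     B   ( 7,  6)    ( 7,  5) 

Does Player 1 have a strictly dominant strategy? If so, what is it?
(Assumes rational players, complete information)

Yes, Player 1's strictly dominant strategy is B

Work:
A strategy strictly dominates another if it gives a strictly higher payoff against every opponent action. Compare each pair of P1's strategies column-by-column:
  A vs B: [2 vs 7, 6 vs 7] → A does not strictly dominate B (column X: 2 ≤ 7)
  B vs A: [7 vs 2, 7 vs 6] → B strictly dominates A
B strictly dominates every other strategy → strictly dominant.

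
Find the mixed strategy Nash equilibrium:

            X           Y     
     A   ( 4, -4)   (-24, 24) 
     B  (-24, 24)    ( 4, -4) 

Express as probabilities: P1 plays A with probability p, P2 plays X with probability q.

p = 0.5, q = 0.5

Work:
Find probabilities that make opponent indifferent:
P2 chooses q to make P1 indifferent between A and B
P1 chooses p to make P2 indifferent between X and Y
Mixed NE: P1 plays (A: 0.5, B: 0.5), P2 plays (X: 0.5, Y: 0.5)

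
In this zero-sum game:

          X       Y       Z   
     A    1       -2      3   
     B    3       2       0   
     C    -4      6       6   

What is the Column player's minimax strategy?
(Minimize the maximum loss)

Column should play X, value = 3

Work:
Column player minimizes Row's maximum payoff:
Column X: max payoff to Row = 3
Column Y: max payoff to Row = 6
Column Z: max payoff to Row = 6
Minimum is 3, achieved by column X.
Minimax strategy: X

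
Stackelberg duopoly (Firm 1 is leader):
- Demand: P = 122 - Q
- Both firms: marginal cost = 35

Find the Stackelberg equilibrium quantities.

q₁* (leader) = 43.5, q₂* (follower) = 21.75

Work:
Follower's reaction: q₂ = (a - c - q₁)/2
Leader substitutes: π₁ = q₁·(a - q₁ - (a-c-q₁)/2 - c)
FOC: q₁* = (122 - 35)/2 = 43.50
Then: q₂* = (122 - 35 - 43.5)/2 = 21.75
Leader has first-mover advantage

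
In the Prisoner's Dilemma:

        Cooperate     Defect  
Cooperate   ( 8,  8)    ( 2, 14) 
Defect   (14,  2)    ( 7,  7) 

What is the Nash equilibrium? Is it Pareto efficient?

(Defect, Defect) is NE; not Pareto efficient

Work:
Defect dominates Cooperate for both players:
If P2 cooperates: Defect (14) > Cooperate (8)
If P2 defects: Defect (7) > Cooperate (2)
NE: (Defect, Defect) with payoff (7, 7)
But (Cooperate, Cooperate) = (8, 8) Pareto dominates (7, 7)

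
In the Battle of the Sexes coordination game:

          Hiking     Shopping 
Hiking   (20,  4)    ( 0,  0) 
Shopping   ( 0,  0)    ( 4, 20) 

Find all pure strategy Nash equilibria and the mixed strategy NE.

Pure NE: (Hiking, Hiking) and (Shopping, Shopping); Mixed NE: p = 0.8333, q = 0.1667

Work:
Check pure NE:
(Hiking, Hiking): (20, 4) - no unilateral deviation beneficial
(Shopping, Shopping): (4, 20) - no unilateral deviation beneficial
Mixed NE: P1 plays Hiking with p = 0.8333, P2 plays Hiking with q = 0.1667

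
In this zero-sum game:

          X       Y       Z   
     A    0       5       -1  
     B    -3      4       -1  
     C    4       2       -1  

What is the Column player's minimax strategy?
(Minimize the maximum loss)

Column should play Z, value = -1

Work:
Column player minimizes Row's maximum payoff:
Column X: max payoff to Row = 4
Column Y: max payoff to Row = 5
Column Z: max payoff to Row = -1
Minimum is -1, achieved by column Z.
Minimax strategy: Z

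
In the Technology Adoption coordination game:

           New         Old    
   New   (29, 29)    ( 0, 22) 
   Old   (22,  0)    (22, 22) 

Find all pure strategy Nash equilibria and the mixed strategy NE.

Pure NE: (New, New) and (Old, Old); Mixed NE: p = 0.7586, q = 0.7586

Work:
Check pure NE:
(New, New): (29, 29) - no unilateral deviation beneficial
(Old, Old): (22, 22) - no unilateral deviation beneficial
Mixed NE: P1 plays New with p = 0.7586, P2 plays New with q = 0.7586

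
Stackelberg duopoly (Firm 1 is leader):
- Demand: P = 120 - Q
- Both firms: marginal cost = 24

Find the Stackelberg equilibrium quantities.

q₁* (leader) = 48.0, q₂* (follower) = 24.0

Work:
Follower's reaction: q₂ = (a - c - q₁)/2
Leader substitutes: π₁ = q₁·(a - q₁ - (a-c-q₁)/2 - c)
FOC: q₁* = (120 - 24)/2 = 48.00
Then: q₂* = (120 - 24 - 48.0)/2 = 24.00
Leader has first-mover advantage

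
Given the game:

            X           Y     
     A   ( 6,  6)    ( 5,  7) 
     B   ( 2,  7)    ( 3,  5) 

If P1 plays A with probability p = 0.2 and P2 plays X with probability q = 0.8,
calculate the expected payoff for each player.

E[P1] = 2.92, E[P2] = 6.52

Work:
E[P1] = p·q·π₁(A,X) + p·(1-q)·π₁(A,Y) + (1-p)·q·π₁(B,X) + (1-p)·(1-q)·π₁(B,Y)
= 0.2·0.8·6 + 0.2·0.2·5 + 0.8·0.8·2 + 0.8·0.2·3
= 2.92

E[P2] = 6.52 (similar calculation)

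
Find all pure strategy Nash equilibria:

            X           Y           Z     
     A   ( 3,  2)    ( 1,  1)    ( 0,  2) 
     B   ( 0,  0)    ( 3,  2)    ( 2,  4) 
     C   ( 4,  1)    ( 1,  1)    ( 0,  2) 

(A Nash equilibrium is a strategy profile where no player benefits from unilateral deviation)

Nash equilibrium: (B, Z)

Work:
Best responses:
  P1 vs X: payoffs [3, 0, 4] → best response C (payoff 4)
  P1 vs Y: payoffs [1, 3, 1] → best response B (payoff 3)
  P1 vs Z: payoffs [0, 2, 0] → best response B (payoff 2)
  P2 vs A: payoffs [2, 1, 2] → best response X/Z (payoff 2)
  P2 vs B: payoffs [0, 2, 4] → best response Z (payoff 4)
  P2 vs C: payoffs [1, 1, 2] → best response Z (payoff 2)
Mutual best responses: (B,Z) → Nash equilibria.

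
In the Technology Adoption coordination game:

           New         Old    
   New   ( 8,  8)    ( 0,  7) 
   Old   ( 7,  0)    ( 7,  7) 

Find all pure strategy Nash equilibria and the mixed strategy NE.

Pure NE: (New, New) and (Old, Old); Mixed NE: p = 0.875, q = 0.875

Work:
Check pure NE:
(New, New): (8, 8) - no unilateral deviation beneficial
(Old, Old): (7, 7) - no unilateral deviation beneficial
Mixed NE: P1 plays New with p = 0.875, P2 plays New with q = 0.875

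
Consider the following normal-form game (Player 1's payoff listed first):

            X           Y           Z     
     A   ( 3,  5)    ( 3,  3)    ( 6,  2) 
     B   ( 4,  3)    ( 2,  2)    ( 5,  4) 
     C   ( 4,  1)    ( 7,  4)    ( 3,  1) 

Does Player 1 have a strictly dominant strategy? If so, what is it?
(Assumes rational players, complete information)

No strictly dominant strategy exists for Player 1

Work:
A strategy strictly dominates another if it gives a strictly higher payoff against every opponent action. Compare each pair of P1's strategies column-by-column:
  A vs B: [3 vs 4, 3 vs 2, 6 vs 5] → A does not strictly dominate B (column X: 3 ≤ 4)
  A vs C: [3 vs 4, 3 vs 7, 6 vs 3] → A does not strictly dominate C (column X: 3 ≤ 4)
  B vs A: [4 vs 3, 2 vs 3, 5 vs 6] → B does not strictly dominate A (column Y: 2 ≤ 3)
  B vs C: [4 vs 4, 2 vs 7, 5 vs 3] → B does not strictly dominate C (column X: 4 ≤ 4)
  C vs A: [4 vs 3, 7 vs 3, 3 vs 6] → C does not strictly dominate A (column Z: 3 ≤ 6)
  C vs B: [4 vs 4, 7 vs 2, 3 vs 5] → C does not strictly dominate B (column X: 4 ≤ 4)
No single strategy strictly dominates all others → no strictly dominant strategy.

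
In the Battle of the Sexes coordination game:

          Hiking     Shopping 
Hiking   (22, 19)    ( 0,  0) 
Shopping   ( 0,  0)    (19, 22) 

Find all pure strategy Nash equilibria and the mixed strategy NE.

Pure NE: (Hiking, Hiking) and (Shopping, Shopping); Mixed NE: p = 0.5366, q = 0.4634

Work:
Check pure NE:
(Hiking, Hiking): (22, 19) - no unilateral deviation beneficial
(Shopping, Shopping): (19, 22) - no unilateral deviation beneficial
Mixed NE: P1 plays Hiking with p = 0.5366, P2 plays Hiking with q = 0.4634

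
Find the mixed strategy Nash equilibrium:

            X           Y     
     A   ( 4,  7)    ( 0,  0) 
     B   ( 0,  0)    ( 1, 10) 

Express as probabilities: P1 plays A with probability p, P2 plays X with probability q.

p = 0.5882, q = 0.2

Work:
Find probabilities that make opponent indifferent:
P2 chooses q to make P1 indifferent between A and B
P1 chooses p to make P2 indifferent between X and Y
Mixed NE: P1 plays (A: 0.5882, B: 0.4118), P2 plays (X: 0.2, Y: 0.8)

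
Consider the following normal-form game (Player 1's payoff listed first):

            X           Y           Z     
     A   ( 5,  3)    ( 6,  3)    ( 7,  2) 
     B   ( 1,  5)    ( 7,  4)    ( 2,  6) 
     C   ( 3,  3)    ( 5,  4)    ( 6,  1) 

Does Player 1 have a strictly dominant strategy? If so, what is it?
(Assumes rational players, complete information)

No strictly dominant strategy exists for Player 1

Work:
A strategy strictly dominates another if it gives a strictly higher payoff against every opponent action. Compare each pair of P1's strategies column-by-column:
  A vs B: [5 vs 1, 6 vs 7, 7 vs 2] → A does not strictly dominate B (column Y: 6 ≤ 7)
  A vs C: [5 vs 3, 6 vs 5, 7 vs 6] → A strictly dominates C
  B vs A: [1 vs 5, 7 vs 6, 2 vs 7] → B does not strictly dominate A (column X: 1 ≤ 5)
  B vs C: [1 vs 3, 7 vs 5, 2 vs 6] → B does not strictly dominate C (column X: 1 ≤ 3)
  C vs A: [3 vs 5, 5 vs 6, 6 vs 7] → C does not strictly dominate A (column X: 3 ≤ 5)
  C vs B: [3 vs 1, 5 vs 7, 6 vs 2] → C does not strictly dominate B (column Y: 5 ≤ 7)
No single strategy strictly dominates all others → no strictly dominant strategy.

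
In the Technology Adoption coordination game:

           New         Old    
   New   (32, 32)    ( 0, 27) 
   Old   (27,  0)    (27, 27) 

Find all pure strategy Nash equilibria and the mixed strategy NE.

Pure NE: (New, New) and (Old, Old); Mixed NE: p = 0.8438, q = 0.8438

Work:
Check pure NE:
(New, New): (32, 32) - no unilateral deviation beneficial
(Old, Old): (27, 27) - no unilateral deviation beneficial
Mixed NE: P1 plays New with p = 0.8438, P2 plays New with q = 0.8438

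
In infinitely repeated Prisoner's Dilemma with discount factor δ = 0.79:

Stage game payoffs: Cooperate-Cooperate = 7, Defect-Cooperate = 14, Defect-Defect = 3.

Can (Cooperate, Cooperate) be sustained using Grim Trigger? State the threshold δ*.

δ* = 0.6364; since δ = 0.79 ≥ 0.6364, cooperation can be sustained

Work:
For Grim Trigger:
Cooperate forever: 7/(1-δ)
Defect then punished: 14 + 3·δ/(1-δ)
Need: 7/(1-δ) ≥ 14 + 3·δ/(1-δ)
Solving: δ ≥ (T-R)/(T-P) = (14-7)/(14-3) = 0.6364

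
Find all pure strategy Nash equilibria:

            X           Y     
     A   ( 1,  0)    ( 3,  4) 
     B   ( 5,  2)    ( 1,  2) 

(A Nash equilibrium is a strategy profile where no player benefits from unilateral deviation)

Nash equilibrium: (A, Y), (B, X)

Work:
Best responses:
  P1 vs X: payoffs [1, 5] → best response B (payoff 5)
  P1 vs Y: payoffs [3, 1] → best response A (payoff 3)
  P2 vs A: payoffs [0, 4] → best response Y (payoff 4)
  P2 vs B: payoffs [2, 2] → best response X/Y (payoff 2)
Mutual best responses: (A,Y), (B,X) → Nash equilibria.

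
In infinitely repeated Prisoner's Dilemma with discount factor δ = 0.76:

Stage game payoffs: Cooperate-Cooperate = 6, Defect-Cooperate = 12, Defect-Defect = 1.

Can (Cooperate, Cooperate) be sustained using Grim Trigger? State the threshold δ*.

δ* = 0.5455; since δ = 0.76 ≥ 0.5455, cooperation can be sustained

Work:
For Grim Trigger:
Cooperate forever: 6/(1-δ)
Defect then punished: 12 + 1·δ/(1-δ)
Need: 6/(1-δ) ≥ 12 + 1·δ/(1-δ)
Solving: δ ≥ (T-R)/(T-P) = (12-6)/(12-1) = 0.5455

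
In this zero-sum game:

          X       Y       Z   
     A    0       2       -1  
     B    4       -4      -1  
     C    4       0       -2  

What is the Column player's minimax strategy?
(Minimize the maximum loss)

Column should play Z, value = -1

Work:
Column player minimizes Row's maximum payoff:
Column X: max payoff to Row = 4
Column Y: max payoff to Row = 2
Column Z: max payoff to Row = -1
Minimum is -1, achieved by column Z.
Minimax strategy: Z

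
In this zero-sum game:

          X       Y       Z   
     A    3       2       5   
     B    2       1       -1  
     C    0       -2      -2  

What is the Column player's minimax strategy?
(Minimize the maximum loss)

Column should play Y, value = 2

Work:
Column player minimizes Row's maximum payoff:
Column X: max payoff to Row = 3
Column Y: max payoff to Row = 2
Column Z: max payoff to Row = 5
Minimum is 2, achieved by column Y.
Minimax strategy: Y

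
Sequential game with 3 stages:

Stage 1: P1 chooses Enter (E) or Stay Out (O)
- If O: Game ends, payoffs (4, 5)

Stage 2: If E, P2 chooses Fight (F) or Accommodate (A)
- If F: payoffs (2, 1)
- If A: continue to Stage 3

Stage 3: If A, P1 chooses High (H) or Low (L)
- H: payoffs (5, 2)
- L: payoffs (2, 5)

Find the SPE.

SPE: (E, A, H); Outcome (5, 2)

Work:
Stage 3: P1 chooses H (5 vs 2)
Stage 2: P2: F->1, A->2 (anticipating H). Choose A
Stage 1: P1: O->4, E->5 (anticipating A, H). Choose E
SPE path: E -> A -> H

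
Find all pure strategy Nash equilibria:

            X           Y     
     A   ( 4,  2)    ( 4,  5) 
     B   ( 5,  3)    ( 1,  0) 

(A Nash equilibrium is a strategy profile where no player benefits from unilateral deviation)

Nash equilibrium: (A, Y), (B, X)

Work:
Best responses:
  P1 vs X: payoffs [4, 5] → best response B (payoff 5)
  P1 vs Y: payoffs [4, 1] → best response A (payoff 4)
  P2 vs A: payoffs [2, 5] → best response Y (payoff 5)
  P2 vs B: payoffs [3, 0] → best response X (payoff 3)
Mutual best responses: (A,Y), (B,X) → Nash equilibria.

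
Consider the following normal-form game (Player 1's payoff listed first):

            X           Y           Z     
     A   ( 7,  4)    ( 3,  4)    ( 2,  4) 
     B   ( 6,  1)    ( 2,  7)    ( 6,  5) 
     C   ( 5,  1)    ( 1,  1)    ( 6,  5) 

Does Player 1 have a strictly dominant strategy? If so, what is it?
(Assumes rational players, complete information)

No strictly dominant strategy exists for Player 1

Work:
A strategy strictly dominates another if it gives a strictly higher payoff against every opponent action. Compare each pair of P1's strategies column-by-column:
  A vs B: [7 vs 6, 3 vs 2, 2 vs 6] → A does not strictly dominate B (column Z: 2 ≤ 6)
  A vs C: [7 vs 5, 3 vs 1, 2 vs 6] → A does not strictly dominate C (column Z: 2 ≤ 6)
  B vs A: [6 vs 7, 2 vs 3, 6 vs 2] → B does not strictly dominate A (column X: 6 ≤ 7)
  B vs C: [6 vs 5, 2 vs 1, 6 vs 6] → B does not strictly dominate C (column Z: 6 ≤ 6)
  C vs A: [5 vs 7, 1 vs 3, 6 vs 2] → C does not strictly dominate A (column X: 5 ≤ 7)
  C vs B: [5 vs 6, 1 vs 2, 6 vs 6] → C does not strictly dominate B (column X: 5 ≤ 6)
No single strategy strictly dominates all others → no strictly dominant strategy.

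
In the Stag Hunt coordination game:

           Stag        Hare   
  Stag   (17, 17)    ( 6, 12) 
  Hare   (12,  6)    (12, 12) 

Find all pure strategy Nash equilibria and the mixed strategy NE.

Pure NE: (Stag, Stag) and (Hare, Hare); Mixed NE: p = 0.5455, q = 0.5455

Work:
Check pure NE:
(Stag, Stag): (17, 17) - no unilateral deviation beneficial
(Hare, Hare): (12, 12) - no unilateral deviation beneficial
Mixed NE: P1 plays Stag with p = 0.5455, P2 plays Stag with q = 0.5455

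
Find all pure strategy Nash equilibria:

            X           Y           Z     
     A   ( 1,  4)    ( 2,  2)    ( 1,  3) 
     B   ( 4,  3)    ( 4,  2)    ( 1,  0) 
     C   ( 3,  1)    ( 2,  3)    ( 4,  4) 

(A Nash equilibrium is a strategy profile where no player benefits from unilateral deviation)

Nash equilibrium: (B, X), (C, Z)

Work:
Best responses:
  P1 vs X: payoffs [1, 4, 3] → best response B (payoff 4)
  P1 vs Y: payoffs [2, 4, 2] → best response B (payoff 4)
  P1 vs Z: payoffs [1, 1, 4] → best response C (payoff 4)
  P2 vs A: payoffs [4, 2, 3] → best response X (payoff 4)
  P2 vs B: payoffs [3, 2, 0] → best response X (payoff 3)
  P2 vs C: payoffs [1, 3, 4] → best response Z (payoff 4)
Mutual best responses: (B,X), (C,Z) → Nash equilibria.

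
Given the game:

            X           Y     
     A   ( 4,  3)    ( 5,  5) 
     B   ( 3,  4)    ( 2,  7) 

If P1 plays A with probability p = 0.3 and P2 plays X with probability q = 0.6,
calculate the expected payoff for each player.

E[P1] = 3.14, E[P2] = 4.78

Work:
E[P1] = p·q·π₁(A,X) + p·(1-q)·π₁(A,Y) + (1-p)·q·π₁(B,X) + (1-p)·(1-q)·π₁(B,Y)
= 0.3·0.6·4 + 0.3·0.4·5 + 0.7·0.6·3 + 0.7·0.4·2
= 3.14

E[P2] = 4.78 (similar calculation)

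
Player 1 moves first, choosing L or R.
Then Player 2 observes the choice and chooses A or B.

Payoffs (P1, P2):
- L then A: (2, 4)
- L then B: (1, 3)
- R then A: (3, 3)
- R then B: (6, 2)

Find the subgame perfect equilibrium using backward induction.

P1 plays R, P2 plays A after L and A after R; Payoff (3, 3)

Work:
Backward induction:
After L: P2 chooses A → P1 gets 2
After R: P2 chooses A → P1 gets 3
P1 chooses R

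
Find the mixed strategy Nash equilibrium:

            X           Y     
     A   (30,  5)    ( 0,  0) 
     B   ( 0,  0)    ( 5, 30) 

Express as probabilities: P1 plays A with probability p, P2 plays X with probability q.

p = 0.8571, q = 0.1429

Work:
Find probabilities that make opponent indifferent:
P2 chooses q to make P1 indifferent between A and B
P1 chooses p to make P2 indifferent between X and Y
Mixed NE: P1 plays (A: 0.8571, B: 0.1429), P2 plays (X: 0.1429, Y: 0.8571)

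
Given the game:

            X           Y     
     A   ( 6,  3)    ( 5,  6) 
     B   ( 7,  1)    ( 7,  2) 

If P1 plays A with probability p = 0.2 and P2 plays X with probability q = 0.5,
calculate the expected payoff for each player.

E[P1] = 6.7, E[P2] = 2.1

Work:
E[P1] = p·q·π₁(A,X) + p·(1-q)·π₁(A,Y) + (1-p)·q·π₁(B,X) + (1-p)·(1-q)·π₁(B,Y)
= 0.2·0.5·6 + 0.2·0.5·5 + 0.8·0.5·7 + 0.8·0.5·7
= 6.7

E[P2] = 2.1 (similar calculation)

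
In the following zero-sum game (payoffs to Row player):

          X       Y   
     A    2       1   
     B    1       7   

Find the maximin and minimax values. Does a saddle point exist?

Maximin = 1, Minimax = 2, Saddle: False

Work:
Row minimums: [1, 1] → maximin = 1
Column maximums: [2, 7] → minimax = 2
No saddle point (maximin ≠ minimax). Mixed strategy needed.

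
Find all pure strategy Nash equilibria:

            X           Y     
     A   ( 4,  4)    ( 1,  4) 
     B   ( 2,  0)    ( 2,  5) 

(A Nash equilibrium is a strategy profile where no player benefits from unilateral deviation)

Nash equilibrium: (A, X), (B, Y)

Work:
Best responses:
  P1 vs X: payoffs [4, 2] → best response A (payoff 4)
  P1 vs Y: payoffs [1, 2] → best response B (payoff 2)
  P2 vs A: payoffs [4, 4] → best response X/Y (payoff 4)
  P2 vs B: payoffs [0, 5] → best response Y (payoff 5)
Mutual best responses: (A,X), (B,Y) → Nash equilibria.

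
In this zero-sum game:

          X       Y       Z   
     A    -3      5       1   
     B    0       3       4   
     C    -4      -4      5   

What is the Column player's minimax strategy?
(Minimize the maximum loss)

Column should play X, value = 0

Work:
Column player minimizes Row's maximum payoff:
Column X: max payoff to Row = 0
Column Y: max payoff to Row = 5
Column Z: max payoff to Row = 5
Minimum is 0, achieved by column X.
Minimax strategy: X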